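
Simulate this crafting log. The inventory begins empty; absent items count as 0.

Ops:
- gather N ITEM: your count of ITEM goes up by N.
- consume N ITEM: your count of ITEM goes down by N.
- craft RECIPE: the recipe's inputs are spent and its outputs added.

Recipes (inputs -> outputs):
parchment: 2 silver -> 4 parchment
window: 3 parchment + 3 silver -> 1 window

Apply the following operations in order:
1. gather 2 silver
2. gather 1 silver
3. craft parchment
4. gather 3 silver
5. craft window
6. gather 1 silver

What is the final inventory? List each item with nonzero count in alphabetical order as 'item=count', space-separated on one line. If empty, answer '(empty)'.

After 1 (gather 2 silver): silver=2
After 2 (gather 1 silver): silver=3
After 3 (craft parchment): parchment=4 silver=1
After 4 (gather 3 silver): parchment=4 silver=4
After 5 (craft window): parchment=1 silver=1 window=1
After 6 (gather 1 silver): parchment=1 silver=2 window=1

Answer: parchment=1 silver=2 window=1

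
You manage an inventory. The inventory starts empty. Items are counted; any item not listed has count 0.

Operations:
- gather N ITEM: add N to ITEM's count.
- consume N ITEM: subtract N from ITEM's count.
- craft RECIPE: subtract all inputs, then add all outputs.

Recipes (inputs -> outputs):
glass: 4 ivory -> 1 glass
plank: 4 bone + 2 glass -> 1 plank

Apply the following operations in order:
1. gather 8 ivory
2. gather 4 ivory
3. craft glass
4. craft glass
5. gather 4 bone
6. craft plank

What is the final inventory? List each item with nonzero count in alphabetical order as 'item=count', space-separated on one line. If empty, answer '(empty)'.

Answer: ivory=4 plank=1

Derivation:
After 1 (gather 8 ivory): ivory=8
After 2 (gather 4 ivory): ivory=12
After 3 (craft glass): glass=1 ivory=8
After 4 (craft glass): glass=2 ivory=4
After 5 (gather 4 bone): bone=4 glass=2 ivory=4
After 6 (craft plank): ivory=4 plank=1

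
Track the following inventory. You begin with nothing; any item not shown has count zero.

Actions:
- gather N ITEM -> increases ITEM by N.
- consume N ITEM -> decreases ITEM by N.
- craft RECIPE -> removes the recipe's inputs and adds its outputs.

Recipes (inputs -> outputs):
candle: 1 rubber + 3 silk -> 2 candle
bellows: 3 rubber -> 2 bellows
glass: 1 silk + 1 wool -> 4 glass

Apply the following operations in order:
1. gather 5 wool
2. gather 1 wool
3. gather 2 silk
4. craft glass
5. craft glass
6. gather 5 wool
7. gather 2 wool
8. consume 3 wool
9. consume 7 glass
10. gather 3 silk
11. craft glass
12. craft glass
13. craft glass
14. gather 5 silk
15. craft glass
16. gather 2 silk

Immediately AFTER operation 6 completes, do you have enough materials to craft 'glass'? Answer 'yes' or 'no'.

After 1 (gather 5 wool): wool=5
After 2 (gather 1 wool): wool=6
After 3 (gather 2 silk): silk=2 wool=6
After 4 (craft glass): glass=4 silk=1 wool=5
After 5 (craft glass): glass=8 wool=4
After 6 (gather 5 wool): glass=8 wool=9

Answer: no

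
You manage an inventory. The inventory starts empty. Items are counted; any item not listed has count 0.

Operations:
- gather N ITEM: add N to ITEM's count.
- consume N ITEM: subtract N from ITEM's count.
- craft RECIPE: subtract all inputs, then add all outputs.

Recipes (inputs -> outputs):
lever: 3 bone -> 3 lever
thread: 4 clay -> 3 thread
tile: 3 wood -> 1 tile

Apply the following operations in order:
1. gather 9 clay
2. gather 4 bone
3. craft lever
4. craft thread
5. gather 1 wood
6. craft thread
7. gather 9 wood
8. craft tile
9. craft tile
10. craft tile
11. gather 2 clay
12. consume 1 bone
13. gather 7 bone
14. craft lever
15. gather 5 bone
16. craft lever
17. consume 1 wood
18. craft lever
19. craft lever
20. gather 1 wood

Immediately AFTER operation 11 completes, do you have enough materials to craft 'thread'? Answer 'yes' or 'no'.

Answer: no

Derivation:
After 1 (gather 9 clay): clay=9
After 2 (gather 4 bone): bone=4 clay=9
After 3 (craft lever): bone=1 clay=9 lever=3
After 4 (craft thread): bone=1 clay=5 lever=3 thread=3
After 5 (gather 1 wood): bone=1 clay=5 lever=3 thread=3 wood=1
After 6 (craft thread): bone=1 clay=1 lever=3 thread=6 wood=1
After 7 (gather 9 wood): bone=1 clay=1 lever=3 thread=6 wood=10
After 8 (craft tile): bone=1 clay=1 lever=3 thread=6 tile=1 wood=7
After 9 (craft tile): bone=1 clay=1 lever=3 thread=6 tile=2 wood=4
After 10 (craft tile): bone=1 clay=1 lever=3 thread=6 tile=3 wood=1
After 11 (gather 2 clay): bone=1 clay=3 lever=3 thread=6 tile=3 wood=1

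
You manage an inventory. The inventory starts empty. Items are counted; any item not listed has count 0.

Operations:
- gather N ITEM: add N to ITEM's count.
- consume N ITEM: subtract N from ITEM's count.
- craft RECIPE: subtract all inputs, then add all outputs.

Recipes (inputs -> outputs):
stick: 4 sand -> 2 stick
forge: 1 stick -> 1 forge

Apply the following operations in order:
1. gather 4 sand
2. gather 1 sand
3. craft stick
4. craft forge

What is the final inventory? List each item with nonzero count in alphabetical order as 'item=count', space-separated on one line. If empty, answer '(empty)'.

Answer: forge=1 sand=1 stick=1

Derivation:
After 1 (gather 4 sand): sand=4
After 2 (gather 1 sand): sand=5
After 3 (craft stick): sand=1 stick=2
After 4 (craft forge): forge=1 sand=1 stick=1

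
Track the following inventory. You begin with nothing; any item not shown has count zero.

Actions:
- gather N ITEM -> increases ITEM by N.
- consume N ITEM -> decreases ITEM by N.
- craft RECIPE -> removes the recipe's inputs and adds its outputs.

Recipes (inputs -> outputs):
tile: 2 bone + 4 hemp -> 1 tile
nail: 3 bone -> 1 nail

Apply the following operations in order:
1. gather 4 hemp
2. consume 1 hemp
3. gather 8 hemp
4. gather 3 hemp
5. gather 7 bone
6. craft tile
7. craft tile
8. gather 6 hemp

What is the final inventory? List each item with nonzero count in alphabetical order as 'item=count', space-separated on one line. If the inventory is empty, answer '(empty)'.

Answer: bone=3 hemp=12 tile=2

Derivation:
After 1 (gather 4 hemp): hemp=4
After 2 (consume 1 hemp): hemp=3
After 3 (gather 8 hemp): hemp=11
After 4 (gather 3 hemp): hemp=14
After 5 (gather 7 bone): bone=7 hemp=14
After 6 (craft tile): bone=5 hemp=10 tile=1
After 7 (craft tile): bone=3 hemp=6 tile=2
After 8 (gather 6 hemp): bone=3 hemp=12 tile=2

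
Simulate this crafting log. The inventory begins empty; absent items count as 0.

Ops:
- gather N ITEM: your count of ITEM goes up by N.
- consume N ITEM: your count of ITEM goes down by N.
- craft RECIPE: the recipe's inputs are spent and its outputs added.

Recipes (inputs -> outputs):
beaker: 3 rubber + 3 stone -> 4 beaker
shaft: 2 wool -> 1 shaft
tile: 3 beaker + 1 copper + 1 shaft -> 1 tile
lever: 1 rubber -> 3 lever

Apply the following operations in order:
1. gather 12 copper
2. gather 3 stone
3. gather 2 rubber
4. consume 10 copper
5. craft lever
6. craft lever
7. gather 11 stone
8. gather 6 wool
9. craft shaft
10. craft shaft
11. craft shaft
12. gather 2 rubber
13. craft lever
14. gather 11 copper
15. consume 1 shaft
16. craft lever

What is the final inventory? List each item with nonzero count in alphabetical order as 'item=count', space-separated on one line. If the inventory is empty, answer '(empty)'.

Answer: copper=13 lever=12 shaft=2 stone=14

Derivation:
After 1 (gather 12 copper): copper=12
After 2 (gather 3 stone): copper=12 stone=3
After 3 (gather 2 rubber): copper=12 rubber=2 stone=3
After 4 (consume 10 copper): copper=2 rubber=2 stone=3
After 5 (craft lever): copper=2 lever=3 rubber=1 stone=3
After 6 (craft lever): copper=2 lever=6 stone=3
After 7 (gather 11 stone): copper=2 lever=6 stone=14
After 8 (gather 6 wool): copper=2 lever=6 stone=14 wool=6
After 9 (craft shaft): copper=2 lever=6 shaft=1 stone=14 wool=4
After 10 (craft shaft): copper=2 lever=6 shaft=2 stone=14 wool=2
After 11 (craft shaft): copper=2 lever=6 shaft=3 stone=14
After 12 (gather 2 rubber): copper=2 lever=6 rubber=2 shaft=3 stone=14
After 13 (craft lever): copper=2 lever=9 rubber=1 shaft=3 stone=14
After 14 (gather 11 copper): copper=13 lever=9 rubber=1 shaft=3 stone=14
After 15 (consume 1 shaft): copper=13 lever=9 rubber=1 shaft=2 stone=14
After 16 (craft lever): copper=13 lever=12 shaft=2 stone=14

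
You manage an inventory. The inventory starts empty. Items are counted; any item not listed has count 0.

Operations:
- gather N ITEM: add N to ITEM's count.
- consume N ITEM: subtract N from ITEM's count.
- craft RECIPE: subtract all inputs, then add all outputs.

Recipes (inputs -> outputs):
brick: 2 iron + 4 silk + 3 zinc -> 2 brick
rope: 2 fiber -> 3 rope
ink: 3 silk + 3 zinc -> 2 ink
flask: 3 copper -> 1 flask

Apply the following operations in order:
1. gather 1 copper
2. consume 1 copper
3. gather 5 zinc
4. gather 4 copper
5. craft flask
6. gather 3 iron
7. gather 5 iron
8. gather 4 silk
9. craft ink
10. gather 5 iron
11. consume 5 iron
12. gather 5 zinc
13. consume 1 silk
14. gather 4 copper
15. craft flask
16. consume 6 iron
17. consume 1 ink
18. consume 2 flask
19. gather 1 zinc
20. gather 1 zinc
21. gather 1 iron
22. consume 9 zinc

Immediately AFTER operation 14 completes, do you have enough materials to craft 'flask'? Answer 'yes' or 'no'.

Answer: yes

Derivation:
After 1 (gather 1 copper): copper=1
After 2 (consume 1 copper): (empty)
After 3 (gather 5 zinc): zinc=5
After 4 (gather 4 copper): copper=4 zinc=5
After 5 (craft flask): copper=1 flask=1 zinc=5
After 6 (gather 3 iron): copper=1 flask=1 iron=3 zinc=5
After 7 (gather 5 iron): copper=1 flask=1 iron=8 zinc=5
After 8 (gather 4 silk): copper=1 flask=1 iron=8 silk=4 zinc=5
After 9 (craft ink): copper=1 flask=1 ink=2 iron=8 silk=1 zinc=2
After 10 (gather 5 iron): copper=1 flask=1 ink=2 iron=13 silk=1 zinc=2
After 11 (consume 5 iron): copper=1 flask=1 ink=2 iron=8 silk=1 zinc=2
After 12 (gather 5 zinc): copper=1 flask=1 ink=2 iron=8 silk=1 zinc=7
After 13 (consume 1 silk): copper=1 flask=1 ink=2 iron=8 zinc=7
After 14 (gather 4 copper): copper=5 flask=1 ink=2 iron=8 zinc=7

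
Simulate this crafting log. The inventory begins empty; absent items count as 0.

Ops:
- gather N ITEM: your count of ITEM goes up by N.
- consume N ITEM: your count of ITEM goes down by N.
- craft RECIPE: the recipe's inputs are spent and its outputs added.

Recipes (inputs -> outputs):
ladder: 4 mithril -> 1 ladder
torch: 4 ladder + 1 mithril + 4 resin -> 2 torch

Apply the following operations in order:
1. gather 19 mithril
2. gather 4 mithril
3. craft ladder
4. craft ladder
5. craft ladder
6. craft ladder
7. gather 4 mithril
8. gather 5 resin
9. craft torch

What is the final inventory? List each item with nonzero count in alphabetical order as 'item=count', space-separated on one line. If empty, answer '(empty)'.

After 1 (gather 19 mithril): mithril=19
After 2 (gather 4 mithril): mithril=23
After 3 (craft ladder): ladder=1 mithril=19
After 4 (craft ladder): ladder=2 mithril=15
After 5 (craft ladder): ladder=3 mithril=11
After 6 (craft ladder): ladder=4 mithril=7
After 7 (gather 4 mithril): ladder=4 mithril=11
After 8 (gather 5 resin): ladder=4 mithril=11 resin=5
After 9 (craft torch): mithril=10 resin=1 torch=2

Answer: mithril=10 resin=1 torch=2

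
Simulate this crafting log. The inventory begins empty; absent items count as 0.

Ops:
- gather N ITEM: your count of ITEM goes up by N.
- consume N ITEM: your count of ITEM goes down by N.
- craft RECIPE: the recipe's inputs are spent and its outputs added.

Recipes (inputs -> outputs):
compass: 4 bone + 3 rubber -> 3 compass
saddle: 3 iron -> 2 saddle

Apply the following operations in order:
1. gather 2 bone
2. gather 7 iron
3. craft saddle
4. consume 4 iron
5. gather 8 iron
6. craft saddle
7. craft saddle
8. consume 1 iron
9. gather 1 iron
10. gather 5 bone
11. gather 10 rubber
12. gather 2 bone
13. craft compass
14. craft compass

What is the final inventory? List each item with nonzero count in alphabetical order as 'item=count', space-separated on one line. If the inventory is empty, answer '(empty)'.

Answer: bone=1 compass=6 iron=2 rubber=4 saddle=6

Derivation:
After 1 (gather 2 bone): bone=2
After 2 (gather 7 iron): bone=2 iron=7
After 3 (craft saddle): bone=2 iron=4 saddle=2
After 4 (consume 4 iron): bone=2 saddle=2
After 5 (gather 8 iron): bone=2 iron=8 saddle=2
After 6 (craft saddle): bone=2 iron=5 saddle=4
After 7 (craft saddle): bone=2 iron=2 saddle=6
After 8 (consume 1 iron): bone=2 iron=1 saddle=6
After 9 (gather 1 iron): bone=2 iron=2 saddle=6
After 10 (gather 5 bone): bone=7 iron=2 saddle=6
After 11 (gather 10 rubber): bone=7 iron=2 rubber=10 saddle=6
After 12 (gather 2 bone): bone=9 iron=2 rubber=10 saddle=6
After 13 (craft compass): bone=5 compass=3 iron=2 rubber=7 saddle=6
After 14 (craft compass): bone=1 compass=6 iron=2 rubber=4 saddle=6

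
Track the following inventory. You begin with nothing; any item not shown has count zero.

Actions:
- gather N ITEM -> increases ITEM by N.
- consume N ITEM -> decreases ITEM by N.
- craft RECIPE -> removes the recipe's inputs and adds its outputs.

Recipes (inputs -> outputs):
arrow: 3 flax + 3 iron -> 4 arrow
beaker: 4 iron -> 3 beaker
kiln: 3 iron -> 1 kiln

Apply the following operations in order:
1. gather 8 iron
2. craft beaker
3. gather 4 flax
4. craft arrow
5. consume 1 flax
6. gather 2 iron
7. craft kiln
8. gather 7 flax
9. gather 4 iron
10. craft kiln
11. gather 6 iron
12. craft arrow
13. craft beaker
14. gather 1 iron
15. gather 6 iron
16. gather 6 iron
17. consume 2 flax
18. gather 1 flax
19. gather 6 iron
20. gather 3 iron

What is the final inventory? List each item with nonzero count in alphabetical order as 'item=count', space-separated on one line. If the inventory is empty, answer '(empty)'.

After 1 (gather 8 iron): iron=8
After 2 (craft beaker): beaker=3 iron=4
After 3 (gather 4 flax): beaker=3 flax=4 iron=4
After 4 (craft arrow): arrow=4 beaker=3 flax=1 iron=1
After 5 (consume 1 flax): arrow=4 beaker=3 iron=1
After 6 (gather 2 iron): arrow=4 beaker=3 iron=3
After 7 (craft kiln): arrow=4 beaker=3 kiln=1
After 8 (gather 7 flax): arrow=4 beaker=3 flax=7 kiln=1
After 9 (gather 4 iron): arrow=4 beaker=3 flax=7 iron=4 kiln=1
After 10 (craft kiln): arrow=4 beaker=3 flax=7 iron=1 kiln=2
After 11 (gather 6 iron): arrow=4 beaker=3 flax=7 iron=7 kiln=2
After 12 (craft arrow): arrow=8 beaker=3 flax=4 iron=4 kiln=2
After 13 (craft beaker): arrow=8 beaker=6 flax=4 kiln=2
After 14 (gather 1 iron): arrow=8 beaker=6 flax=4 iron=1 kiln=2
After 15 (gather 6 iron): arrow=8 beaker=6 flax=4 iron=7 kiln=2
After 16 (gather 6 iron): arrow=8 beaker=6 flax=4 iron=13 kiln=2
After 17 (consume 2 flax): arrow=8 beaker=6 flax=2 iron=13 kiln=2
After 18 (gather 1 flax): arrow=8 beaker=6 flax=3 iron=13 kiln=2
After 19 (gather 6 iron): arrow=8 beaker=6 flax=3 iron=19 kiln=2
After 20 (gather 3 iron): arrow=8 beaker=6 flax=3 iron=22 kiln=2

Answer: arrow=8 beaker=6 flax=3 iron=22 kiln=2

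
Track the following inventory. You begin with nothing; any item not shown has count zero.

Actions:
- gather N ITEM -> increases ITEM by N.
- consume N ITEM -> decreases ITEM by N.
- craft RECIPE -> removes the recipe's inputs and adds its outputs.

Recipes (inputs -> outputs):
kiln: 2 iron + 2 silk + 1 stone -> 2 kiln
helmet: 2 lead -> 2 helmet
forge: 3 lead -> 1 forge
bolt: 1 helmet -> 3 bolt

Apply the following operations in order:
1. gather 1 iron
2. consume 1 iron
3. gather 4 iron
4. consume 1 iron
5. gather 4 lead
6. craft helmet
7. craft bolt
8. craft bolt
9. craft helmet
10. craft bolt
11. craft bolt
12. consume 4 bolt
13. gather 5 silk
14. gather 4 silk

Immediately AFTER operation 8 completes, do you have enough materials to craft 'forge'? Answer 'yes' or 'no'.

After 1 (gather 1 iron): iron=1
After 2 (consume 1 iron): (empty)
After 3 (gather 4 iron): iron=4
After 4 (consume 1 iron): iron=3
After 5 (gather 4 lead): iron=3 lead=4
After 6 (craft helmet): helmet=2 iron=3 lead=2
After 7 (craft bolt): bolt=3 helmet=1 iron=3 lead=2
After 8 (craft bolt): bolt=6 iron=3 lead=2

Answer: no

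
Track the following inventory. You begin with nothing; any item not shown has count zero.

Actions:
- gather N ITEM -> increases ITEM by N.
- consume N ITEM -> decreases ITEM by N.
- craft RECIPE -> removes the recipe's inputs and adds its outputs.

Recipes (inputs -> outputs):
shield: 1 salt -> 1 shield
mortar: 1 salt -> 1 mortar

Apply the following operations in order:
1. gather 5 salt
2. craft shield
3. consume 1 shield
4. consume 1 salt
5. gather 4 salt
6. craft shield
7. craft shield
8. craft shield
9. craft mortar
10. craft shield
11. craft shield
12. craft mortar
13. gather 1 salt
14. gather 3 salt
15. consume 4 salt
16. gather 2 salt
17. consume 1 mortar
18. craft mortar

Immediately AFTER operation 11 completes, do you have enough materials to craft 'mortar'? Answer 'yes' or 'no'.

After 1 (gather 5 salt): salt=5
After 2 (craft shield): salt=4 shield=1
After 3 (consume 1 shield): salt=4
After 4 (consume 1 salt): salt=3
After 5 (gather 4 salt): salt=7
After 6 (craft shield): salt=6 shield=1
After 7 (craft shield): salt=5 shield=2
After 8 (craft shield): salt=4 shield=3
After 9 (craft mortar): mortar=1 salt=3 shield=3
After 10 (craft shield): mortar=1 salt=2 shield=4
After 11 (craft shield): mortar=1 salt=1 shield=5

Answer: yes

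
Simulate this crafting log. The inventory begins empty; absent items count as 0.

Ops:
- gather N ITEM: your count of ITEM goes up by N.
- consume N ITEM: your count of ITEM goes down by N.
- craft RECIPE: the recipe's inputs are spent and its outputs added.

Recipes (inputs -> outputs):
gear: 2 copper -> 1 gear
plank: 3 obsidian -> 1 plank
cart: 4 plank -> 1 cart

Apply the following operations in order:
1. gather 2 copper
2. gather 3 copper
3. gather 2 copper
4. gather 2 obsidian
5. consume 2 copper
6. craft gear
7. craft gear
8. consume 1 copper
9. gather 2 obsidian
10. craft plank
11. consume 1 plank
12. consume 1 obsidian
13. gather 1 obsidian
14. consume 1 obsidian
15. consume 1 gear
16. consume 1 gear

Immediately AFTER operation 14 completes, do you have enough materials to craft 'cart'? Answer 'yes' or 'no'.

Answer: no

Derivation:
After 1 (gather 2 copper): copper=2
After 2 (gather 3 copper): copper=5
After 3 (gather 2 copper): copper=7
After 4 (gather 2 obsidian): copper=7 obsidian=2
After 5 (consume 2 copper): copper=5 obsidian=2
After 6 (craft gear): copper=3 gear=1 obsidian=2
After 7 (craft gear): copper=1 gear=2 obsidian=2
After 8 (consume 1 copper): gear=2 obsidian=2
After 9 (gather 2 obsidian): gear=2 obsidian=4
After 10 (craft plank): gear=2 obsidian=1 plank=1
After 11 (consume 1 plank): gear=2 obsidian=1
After 12 (consume 1 obsidian): gear=2
After 13 (gather 1 obsidian): gear=2 obsidian=1
After 14 (consume 1 obsidian): gear=2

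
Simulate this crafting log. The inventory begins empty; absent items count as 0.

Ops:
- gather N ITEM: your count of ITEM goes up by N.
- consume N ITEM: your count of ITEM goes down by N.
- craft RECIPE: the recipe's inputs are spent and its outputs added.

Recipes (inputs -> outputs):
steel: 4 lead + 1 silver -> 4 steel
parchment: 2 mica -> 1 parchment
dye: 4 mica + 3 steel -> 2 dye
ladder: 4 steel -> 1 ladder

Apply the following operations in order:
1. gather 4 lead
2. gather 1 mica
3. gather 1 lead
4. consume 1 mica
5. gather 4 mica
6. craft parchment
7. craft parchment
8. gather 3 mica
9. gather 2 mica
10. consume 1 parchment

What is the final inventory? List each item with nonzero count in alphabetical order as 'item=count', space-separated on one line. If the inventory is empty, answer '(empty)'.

Answer: lead=5 mica=5 parchment=1

Derivation:
After 1 (gather 4 lead): lead=4
After 2 (gather 1 mica): lead=4 mica=1
After 3 (gather 1 lead): lead=5 mica=1
After 4 (consume 1 mica): lead=5
After 5 (gather 4 mica): lead=5 mica=4
After 6 (craft parchment): lead=5 mica=2 parchment=1
After 7 (craft parchment): lead=5 parchment=2
After 8 (gather 3 mica): lead=5 mica=3 parchment=2
After 9 (gather 2 mica): lead=5 mica=5 parchment=2
After 10 (consume 1 parchment): lead=5 mica=5 parchment=1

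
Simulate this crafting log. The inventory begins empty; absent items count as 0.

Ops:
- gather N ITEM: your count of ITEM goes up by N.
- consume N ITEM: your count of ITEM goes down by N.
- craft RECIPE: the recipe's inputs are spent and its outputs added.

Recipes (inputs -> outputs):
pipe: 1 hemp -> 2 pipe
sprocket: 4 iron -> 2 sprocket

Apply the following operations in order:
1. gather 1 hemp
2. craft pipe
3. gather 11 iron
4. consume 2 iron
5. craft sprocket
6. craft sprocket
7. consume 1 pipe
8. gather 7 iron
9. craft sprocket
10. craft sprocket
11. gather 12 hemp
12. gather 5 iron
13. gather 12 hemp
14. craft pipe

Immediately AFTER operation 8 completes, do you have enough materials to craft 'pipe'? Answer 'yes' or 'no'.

After 1 (gather 1 hemp): hemp=1
After 2 (craft pipe): pipe=2
After 3 (gather 11 iron): iron=11 pipe=2
After 4 (consume 2 iron): iron=9 pipe=2
After 5 (craft sprocket): iron=5 pipe=2 sprocket=2
After 6 (craft sprocket): iron=1 pipe=2 sprocket=4
After 7 (consume 1 pipe): iron=1 pipe=1 sprocket=4
After 8 (gather 7 iron): iron=8 pipe=1 sprocket=4

Answer: no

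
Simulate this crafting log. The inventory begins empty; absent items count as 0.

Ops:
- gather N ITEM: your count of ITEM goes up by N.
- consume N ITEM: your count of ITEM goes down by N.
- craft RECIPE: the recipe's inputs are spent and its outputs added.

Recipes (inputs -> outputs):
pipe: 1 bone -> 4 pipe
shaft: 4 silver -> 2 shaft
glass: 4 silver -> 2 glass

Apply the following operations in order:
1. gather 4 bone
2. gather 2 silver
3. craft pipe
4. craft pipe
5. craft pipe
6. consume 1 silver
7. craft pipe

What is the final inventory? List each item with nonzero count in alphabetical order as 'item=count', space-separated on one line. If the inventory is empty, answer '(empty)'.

After 1 (gather 4 bone): bone=4
After 2 (gather 2 silver): bone=4 silver=2
After 3 (craft pipe): bone=3 pipe=4 silver=2
After 4 (craft pipe): bone=2 pipe=8 silver=2
After 5 (craft pipe): bone=1 pipe=12 silver=2
After 6 (consume 1 silver): bone=1 pipe=12 silver=1
After 7 (craft pipe): pipe=16 silver=1

Answer: pipe=16 silver=1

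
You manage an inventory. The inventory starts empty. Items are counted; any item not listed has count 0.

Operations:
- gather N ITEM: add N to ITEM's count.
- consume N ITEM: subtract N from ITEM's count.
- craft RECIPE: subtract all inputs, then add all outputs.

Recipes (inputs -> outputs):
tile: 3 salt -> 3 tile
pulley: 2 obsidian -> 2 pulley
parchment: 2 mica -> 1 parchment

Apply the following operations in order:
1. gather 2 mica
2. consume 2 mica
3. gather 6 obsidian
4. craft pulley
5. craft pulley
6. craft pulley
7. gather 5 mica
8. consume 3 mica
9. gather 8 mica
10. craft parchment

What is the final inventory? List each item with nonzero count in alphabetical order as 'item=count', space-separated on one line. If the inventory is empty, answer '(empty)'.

After 1 (gather 2 mica): mica=2
After 2 (consume 2 mica): (empty)
After 3 (gather 6 obsidian): obsidian=6
After 4 (craft pulley): obsidian=4 pulley=2
After 5 (craft pulley): obsidian=2 pulley=4
After 6 (craft pulley): pulley=6
After 7 (gather 5 mica): mica=5 pulley=6
After 8 (consume 3 mica): mica=2 pulley=6
After 9 (gather 8 mica): mica=10 pulley=6
After 10 (craft parchment): mica=8 parchment=1 pulley=6

Answer: mica=8 parchment=1 pulley=6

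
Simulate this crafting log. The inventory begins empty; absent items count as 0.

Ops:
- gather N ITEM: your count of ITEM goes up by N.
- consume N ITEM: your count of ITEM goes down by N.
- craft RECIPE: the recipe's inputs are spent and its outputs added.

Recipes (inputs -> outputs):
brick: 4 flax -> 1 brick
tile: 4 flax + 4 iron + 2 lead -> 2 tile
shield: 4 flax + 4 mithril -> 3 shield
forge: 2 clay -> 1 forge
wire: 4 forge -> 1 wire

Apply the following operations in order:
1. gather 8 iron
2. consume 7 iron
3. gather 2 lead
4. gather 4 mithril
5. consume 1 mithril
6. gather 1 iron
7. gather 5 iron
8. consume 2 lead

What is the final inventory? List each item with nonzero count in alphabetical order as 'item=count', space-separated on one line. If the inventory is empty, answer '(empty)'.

After 1 (gather 8 iron): iron=8
After 2 (consume 7 iron): iron=1
After 3 (gather 2 lead): iron=1 lead=2
After 4 (gather 4 mithril): iron=1 lead=2 mithril=4
After 5 (consume 1 mithril): iron=1 lead=2 mithril=3
After 6 (gather 1 iron): iron=2 lead=2 mithril=3
After 7 (gather 5 iron): iron=7 lead=2 mithril=3
After 8 (consume 2 lead): iron=7 mithril=3

Answer: iron=7 mithril=3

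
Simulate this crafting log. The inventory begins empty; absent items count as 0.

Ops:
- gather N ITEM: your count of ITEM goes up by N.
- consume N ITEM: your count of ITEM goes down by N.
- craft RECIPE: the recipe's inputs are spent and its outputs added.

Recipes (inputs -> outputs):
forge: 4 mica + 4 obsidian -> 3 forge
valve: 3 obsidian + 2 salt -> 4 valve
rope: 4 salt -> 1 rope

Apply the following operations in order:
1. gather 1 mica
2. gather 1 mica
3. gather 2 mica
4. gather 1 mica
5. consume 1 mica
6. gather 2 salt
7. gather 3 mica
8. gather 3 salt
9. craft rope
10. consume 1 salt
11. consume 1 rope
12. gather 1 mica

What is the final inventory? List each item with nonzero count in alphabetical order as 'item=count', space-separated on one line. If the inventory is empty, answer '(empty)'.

After 1 (gather 1 mica): mica=1
After 2 (gather 1 mica): mica=2
After 3 (gather 2 mica): mica=4
After 4 (gather 1 mica): mica=5
After 5 (consume 1 mica): mica=4
After 6 (gather 2 salt): mica=4 salt=2
After 7 (gather 3 mica): mica=7 salt=2
After 8 (gather 3 salt): mica=7 salt=5
After 9 (craft rope): mica=7 rope=1 salt=1
After 10 (consume 1 salt): mica=7 rope=1
After 11 (consume 1 rope): mica=7
After 12 (gather 1 mica): mica=8

Answer: mica=8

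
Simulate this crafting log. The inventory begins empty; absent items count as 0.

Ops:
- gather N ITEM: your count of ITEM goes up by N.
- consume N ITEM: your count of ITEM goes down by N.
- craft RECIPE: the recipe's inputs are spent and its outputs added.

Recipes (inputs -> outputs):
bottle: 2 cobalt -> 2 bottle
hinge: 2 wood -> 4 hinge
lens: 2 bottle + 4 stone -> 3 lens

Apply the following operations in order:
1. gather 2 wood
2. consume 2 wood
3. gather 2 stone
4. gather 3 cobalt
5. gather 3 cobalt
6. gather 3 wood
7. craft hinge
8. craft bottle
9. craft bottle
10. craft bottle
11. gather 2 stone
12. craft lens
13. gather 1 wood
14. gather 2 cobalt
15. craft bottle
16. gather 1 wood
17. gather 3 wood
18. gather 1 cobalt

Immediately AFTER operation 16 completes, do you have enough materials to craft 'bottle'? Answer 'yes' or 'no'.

After 1 (gather 2 wood): wood=2
After 2 (consume 2 wood): (empty)
After 3 (gather 2 stone): stone=2
After 4 (gather 3 cobalt): cobalt=3 stone=2
After 5 (gather 3 cobalt): cobalt=6 stone=2
After 6 (gather 3 wood): cobalt=6 stone=2 wood=3
After 7 (craft hinge): cobalt=6 hinge=4 stone=2 wood=1
After 8 (craft bottle): bottle=2 cobalt=4 hinge=4 stone=2 wood=1
After 9 (craft bottle): bottle=4 cobalt=2 hinge=4 stone=2 wood=1
After 10 (craft bottle): bottle=6 hinge=4 stone=2 wood=1
After 11 (gather 2 stone): bottle=6 hinge=4 stone=4 wood=1
After 12 (craft lens): bottle=4 hinge=4 lens=3 wood=1
After 13 (gather 1 wood): bottle=4 hinge=4 lens=3 wood=2
After 14 (gather 2 cobalt): bottle=4 cobalt=2 hinge=4 lens=3 wood=2
After 15 (craft bottle): bottle=6 hinge=4 lens=3 wood=2
After 16 (gather 1 wood): bottle=6 hinge=4 lens=3 wood=3

Answer: no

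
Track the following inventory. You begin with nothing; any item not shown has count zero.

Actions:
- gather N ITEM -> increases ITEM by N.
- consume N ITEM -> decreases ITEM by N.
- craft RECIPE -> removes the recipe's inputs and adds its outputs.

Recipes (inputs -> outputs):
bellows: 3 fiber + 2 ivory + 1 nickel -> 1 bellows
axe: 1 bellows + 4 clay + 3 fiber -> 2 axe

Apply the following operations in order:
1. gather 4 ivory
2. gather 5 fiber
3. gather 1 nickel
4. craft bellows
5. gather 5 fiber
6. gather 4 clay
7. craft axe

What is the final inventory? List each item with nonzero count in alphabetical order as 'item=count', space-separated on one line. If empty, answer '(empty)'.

Answer: axe=2 fiber=4 ivory=2

Derivation:
After 1 (gather 4 ivory): ivory=4
After 2 (gather 5 fiber): fiber=5 ivory=4
After 3 (gather 1 nickel): fiber=5 ivory=4 nickel=1
After 4 (craft bellows): bellows=1 fiber=2 ivory=2
After 5 (gather 5 fiber): bellows=1 fiber=7 ivory=2
After 6 (gather 4 clay): bellows=1 clay=4 fiber=7 ivory=2
After 7 (craft axe): axe=2 fiber=4 ivory=2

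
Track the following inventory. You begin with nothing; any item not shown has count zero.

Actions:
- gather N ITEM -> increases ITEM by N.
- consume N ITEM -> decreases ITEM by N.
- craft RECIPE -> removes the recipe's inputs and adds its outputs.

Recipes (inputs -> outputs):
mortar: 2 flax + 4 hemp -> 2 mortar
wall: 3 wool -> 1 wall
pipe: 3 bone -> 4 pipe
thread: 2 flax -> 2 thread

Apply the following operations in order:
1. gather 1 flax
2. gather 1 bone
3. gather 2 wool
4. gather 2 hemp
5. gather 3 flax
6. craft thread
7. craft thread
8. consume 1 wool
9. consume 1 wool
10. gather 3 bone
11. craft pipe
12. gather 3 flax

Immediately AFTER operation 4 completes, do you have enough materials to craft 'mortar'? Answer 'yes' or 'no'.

After 1 (gather 1 flax): flax=1
After 2 (gather 1 bone): bone=1 flax=1
After 3 (gather 2 wool): bone=1 flax=1 wool=2
After 4 (gather 2 hemp): bone=1 flax=1 hemp=2 wool=2

Answer: no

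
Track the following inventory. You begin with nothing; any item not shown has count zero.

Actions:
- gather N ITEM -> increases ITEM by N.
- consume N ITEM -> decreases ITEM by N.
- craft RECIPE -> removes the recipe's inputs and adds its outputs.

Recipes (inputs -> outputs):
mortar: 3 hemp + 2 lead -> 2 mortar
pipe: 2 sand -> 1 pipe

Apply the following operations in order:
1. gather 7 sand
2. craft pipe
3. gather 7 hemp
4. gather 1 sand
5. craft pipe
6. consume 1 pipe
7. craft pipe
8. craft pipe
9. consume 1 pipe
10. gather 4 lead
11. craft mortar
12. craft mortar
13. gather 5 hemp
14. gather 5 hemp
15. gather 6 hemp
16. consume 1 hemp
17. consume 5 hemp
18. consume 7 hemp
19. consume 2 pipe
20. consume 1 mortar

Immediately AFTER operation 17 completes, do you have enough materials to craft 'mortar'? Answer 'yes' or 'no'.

After 1 (gather 7 sand): sand=7
After 2 (craft pipe): pipe=1 sand=5
After 3 (gather 7 hemp): hemp=7 pipe=1 sand=5
After 4 (gather 1 sand): hemp=7 pipe=1 sand=6
After 5 (craft pipe): hemp=7 pipe=2 sand=4
After 6 (consume 1 pipe): hemp=7 pipe=1 sand=4
After 7 (craft pipe): hemp=7 pipe=2 sand=2
After 8 (craft pipe): hemp=7 pipe=3
After 9 (consume 1 pipe): hemp=7 pipe=2
After 10 (gather 4 lead): hemp=7 lead=4 pipe=2
After 11 (craft mortar): hemp=4 lead=2 mortar=2 pipe=2
After 12 (craft mortar): hemp=1 mortar=4 pipe=2
After 13 (gather 5 hemp): hemp=6 mortar=4 pipe=2
After 14 (gather 5 hemp): hemp=11 mortar=4 pipe=2
After 15 (gather 6 hemp): hemp=17 mortar=4 pipe=2
After 16 (consume 1 hemp): hemp=16 mortar=4 pipe=2
After 17 (consume 5 hemp): hemp=11 mortar=4 pipe=2

Answer: no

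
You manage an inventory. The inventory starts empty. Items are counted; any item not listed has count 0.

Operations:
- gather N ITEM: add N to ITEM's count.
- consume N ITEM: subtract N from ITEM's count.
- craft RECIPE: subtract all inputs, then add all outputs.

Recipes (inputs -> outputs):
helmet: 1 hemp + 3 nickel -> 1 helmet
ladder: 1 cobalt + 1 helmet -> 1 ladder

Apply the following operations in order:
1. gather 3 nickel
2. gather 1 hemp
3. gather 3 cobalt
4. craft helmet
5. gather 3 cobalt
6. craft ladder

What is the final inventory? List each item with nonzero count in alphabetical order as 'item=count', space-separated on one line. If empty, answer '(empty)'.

After 1 (gather 3 nickel): nickel=3
After 2 (gather 1 hemp): hemp=1 nickel=3
After 3 (gather 3 cobalt): cobalt=3 hemp=1 nickel=3
After 4 (craft helmet): cobalt=3 helmet=1
After 5 (gather 3 cobalt): cobalt=6 helmet=1
After 6 (craft ladder): cobalt=5 ladder=1

Answer: cobalt=5 ladder=1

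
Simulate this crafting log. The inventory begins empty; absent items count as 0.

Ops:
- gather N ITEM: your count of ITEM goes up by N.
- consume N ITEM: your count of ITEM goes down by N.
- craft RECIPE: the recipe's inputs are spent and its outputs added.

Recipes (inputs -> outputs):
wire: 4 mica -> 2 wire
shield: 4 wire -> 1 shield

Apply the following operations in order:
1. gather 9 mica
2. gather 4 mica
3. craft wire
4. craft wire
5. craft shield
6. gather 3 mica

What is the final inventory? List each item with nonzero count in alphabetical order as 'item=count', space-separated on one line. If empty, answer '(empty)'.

After 1 (gather 9 mica): mica=9
After 2 (gather 4 mica): mica=13
After 3 (craft wire): mica=9 wire=2
After 4 (craft wire): mica=5 wire=4
After 5 (craft shield): mica=5 shield=1
After 6 (gather 3 mica): mica=8 shield=1

Answer: mica=8 shield=1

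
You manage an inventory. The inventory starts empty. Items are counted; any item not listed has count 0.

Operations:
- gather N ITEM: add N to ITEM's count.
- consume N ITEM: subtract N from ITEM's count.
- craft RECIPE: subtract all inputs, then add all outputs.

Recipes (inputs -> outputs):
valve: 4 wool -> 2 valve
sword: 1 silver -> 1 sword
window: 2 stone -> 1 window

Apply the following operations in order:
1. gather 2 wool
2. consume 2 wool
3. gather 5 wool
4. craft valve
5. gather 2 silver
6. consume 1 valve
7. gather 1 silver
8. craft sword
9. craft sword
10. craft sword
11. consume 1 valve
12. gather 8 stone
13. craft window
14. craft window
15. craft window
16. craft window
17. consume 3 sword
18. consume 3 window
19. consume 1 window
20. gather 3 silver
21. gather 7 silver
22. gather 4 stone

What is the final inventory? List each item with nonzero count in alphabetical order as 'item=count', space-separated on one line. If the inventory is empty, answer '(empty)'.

Answer: silver=10 stone=4 wool=1

Derivation:
After 1 (gather 2 wool): wool=2
After 2 (consume 2 wool): (empty)
After 3 (gather 5 wool): wool=5
After 4 (craft valve): valve=2 wool=1
After 5 (gather 2 silver): silver=2 valve=2 wool=1
After 6 (consume 1 valve): silver=2 valve=1 wool=1
After 7 (gather 1 silver): silver=3 valve=1 wool=1
After 8 (craft sword): silver=2 sword=1 valve=1 wool=1
After 9 (craft sword): silver=1 sword=2 valve=1 wool=1
After 10 (craft sword): sword=3 valve=1 wool=1
After 11 (consume 1 valve): sword=3 wool=1
After 12 (gather 8 stone): stone=8 sword=3 wool=1
After 13 (craft window): stone=6 sword=3 window=1 wool=1
After 14 (craft window): stone=4 sword=3 window=2 wool=1
After 15 (craft window): stone=2 sword=3 window=3 wool=1
After 16 (craft window): sword=3 window=4 wool=1
After 17 (consume 3 sword): window=4 wool=1
After 18 (consume 3 window): window=1 wool=1
After 19 (consume 1 window): wool=1
After 20 (gather 3 silver): silver=3 wool=1
After 21 (gather 7 silver): silver=10 wool=1
After 22 (gather 4 stone): silver=10 stone=4 wool=1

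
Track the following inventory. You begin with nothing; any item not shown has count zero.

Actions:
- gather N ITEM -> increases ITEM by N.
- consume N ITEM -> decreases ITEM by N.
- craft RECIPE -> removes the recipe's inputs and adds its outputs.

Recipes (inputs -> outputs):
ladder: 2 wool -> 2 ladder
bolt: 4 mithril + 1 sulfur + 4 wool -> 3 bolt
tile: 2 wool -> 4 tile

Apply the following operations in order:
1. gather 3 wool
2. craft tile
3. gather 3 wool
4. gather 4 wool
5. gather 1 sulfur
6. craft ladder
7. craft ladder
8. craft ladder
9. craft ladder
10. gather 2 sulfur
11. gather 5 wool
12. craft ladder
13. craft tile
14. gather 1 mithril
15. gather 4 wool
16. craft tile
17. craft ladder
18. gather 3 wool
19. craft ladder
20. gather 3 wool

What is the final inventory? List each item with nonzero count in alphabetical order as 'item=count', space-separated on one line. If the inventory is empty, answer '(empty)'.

After 1 (gather 3 wool): wool=3
After 2 (craft tile): tile=4 wool=1
After 3 (gather 3 wool): tile=4 wool=4
After 4 (gather 4 wool): tile=4 wool=8
After 5 (gather 1 sulfur): sulfur=1 tile=4 wool=8
After 6 (craft ladder): ladder=2 sulfur=1 tile=4 wool=6
After 7 (craft ladder): ladder=4 sulfur=1 tile=4 wool=4
After 8 (craft ladder): ladder=6 sulfur=1 tile=4 wool=2
After 9 (craft ladder): ladder=8 sulfur=1 tile=4
After 10 (gather 2 sulfur): ladder=8 sulfur=3 tile=4
After 11 (gather 5 wool): ladder=8 sulfur=3 tile=4 wool=5
After 12 (craft ladder): ladder=10 sulfur=3 tile=4 wool=3
After 13 (craft tile): ladder=10 sulfur=3 tile=8 wool=1
After 14 (gather 1 mithril): ladder=10 mithril=1 sulfur=3 tile=8 wool=1
After 15 (gather 4 wool): ladder=10 mithril=1 sulfur=3 tile=8 wool=5
After 16 (craft tile): ladder=10 mithril=1 sulfur=3 tile=12 wool=3
After 17 (craft ladder): ladder=12 mithril=1 sulfur=3 tile=12 wool=1
After 18 (gather 3 wool): ladder=12 mithril=1 sulfur=3 tile=12 wool=4
After 19 (craft ladder): ladder=14 mithril=1 sulfur=3 tile=12 wool=2
After 20 (gather 3 wool): ladder=14 mithril=1 sulfur=3 tile=12 wool=5

Answer: ladder=14 mithril=1 sulfur=3 tile=12 wool=5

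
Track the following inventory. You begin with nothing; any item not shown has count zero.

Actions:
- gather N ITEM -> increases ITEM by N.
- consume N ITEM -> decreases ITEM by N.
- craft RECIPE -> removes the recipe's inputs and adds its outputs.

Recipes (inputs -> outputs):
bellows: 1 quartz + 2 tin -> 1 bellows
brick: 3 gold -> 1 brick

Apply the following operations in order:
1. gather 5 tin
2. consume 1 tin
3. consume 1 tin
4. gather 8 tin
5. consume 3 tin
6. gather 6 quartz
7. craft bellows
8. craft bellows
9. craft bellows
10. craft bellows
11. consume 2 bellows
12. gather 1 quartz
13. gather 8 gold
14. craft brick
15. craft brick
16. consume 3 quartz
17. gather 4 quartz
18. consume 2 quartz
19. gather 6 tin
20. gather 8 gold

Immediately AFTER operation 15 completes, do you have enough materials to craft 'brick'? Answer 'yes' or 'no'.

Answer: no

Derivation:
After 1 (gather 5 tin): tin=5
After 2 (consume 1 tin): tin=4
After 3 (consume 1 tin): tin=3
After 4 (gather 8 tin): tin=11
After 5 (consume 3 tin): tin=8
After 6 (gather 6 quartz): quartz=6 tin=8
After 7 (craft bellows): bellows=1 quartz=5 tin=6
After 8 (craft bellows): bellows=2 quartz=4 tin=4
After 9 (craft bellows): bellows=3 quartz=3 tin=2
After 10 (craft bellows): bellows=4 quartz=2
After 11 (consume 2 bellows): bellows=2 quartz=2
After 12 (gather 1 quartz): bellows=2 quartz=3
After 13 (gather 8 gold): bellows=2 gold=8 quartz=3
After 14 (craft brick): bellows=2 brick=1 gold=5 quartz=3
After 15 (craft brick): bellows=2 brick=2 gold=2 quartz=3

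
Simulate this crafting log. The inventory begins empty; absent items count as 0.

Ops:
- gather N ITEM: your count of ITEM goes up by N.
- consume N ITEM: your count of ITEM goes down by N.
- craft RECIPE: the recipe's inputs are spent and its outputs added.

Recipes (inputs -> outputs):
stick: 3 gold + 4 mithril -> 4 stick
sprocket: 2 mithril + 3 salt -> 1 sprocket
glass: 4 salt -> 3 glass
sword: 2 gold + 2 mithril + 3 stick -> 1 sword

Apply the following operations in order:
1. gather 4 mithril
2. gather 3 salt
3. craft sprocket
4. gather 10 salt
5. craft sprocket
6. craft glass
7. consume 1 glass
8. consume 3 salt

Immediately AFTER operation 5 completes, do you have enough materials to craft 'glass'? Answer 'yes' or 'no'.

Answer: yes

Derivation:
After 1 (gather 4 mithril): mithril=4
After 2 (gather 3 salt): mithril=4 salt=3
After 3 (craft sprocket): mithril=2 sprocket=1
After 4 (gather 10 salt): mithril=2 salt=10 sprocket=1
After 5 (craft sprocket): salt=7 sprocket=2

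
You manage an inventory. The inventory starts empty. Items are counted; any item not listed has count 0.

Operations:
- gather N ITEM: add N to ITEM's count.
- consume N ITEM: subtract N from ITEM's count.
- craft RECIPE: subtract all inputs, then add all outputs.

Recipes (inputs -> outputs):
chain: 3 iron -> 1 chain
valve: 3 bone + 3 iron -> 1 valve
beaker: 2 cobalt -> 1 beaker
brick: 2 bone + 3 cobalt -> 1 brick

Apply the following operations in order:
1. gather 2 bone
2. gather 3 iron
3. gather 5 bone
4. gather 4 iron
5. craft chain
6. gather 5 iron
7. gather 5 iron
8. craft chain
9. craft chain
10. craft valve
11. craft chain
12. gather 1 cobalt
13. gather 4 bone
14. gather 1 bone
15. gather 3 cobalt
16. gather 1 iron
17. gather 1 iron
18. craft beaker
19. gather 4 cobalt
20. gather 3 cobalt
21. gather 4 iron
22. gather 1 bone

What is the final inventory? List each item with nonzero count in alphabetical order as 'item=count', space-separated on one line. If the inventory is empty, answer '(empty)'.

After 1 (gather 2 bone): bone=2
After 2 (gather 3 iron): bone=2 iron=3
After 3 (gather 5 bone): bone=7 iron=3
After 4 (gather 4 iron): bone=7 iron=7
After 5 (craft chain): bone=7 chain=1 iron=4
After 6 (gather 5 iron): bone=7 chain=1 iron=9
After 7 (gather 5 iron): bone=7 chain=1 iron=14
After 8 (craft chain): bone=7 chain=2 iron=11
After 9 (craft chain): bone=7 chain=3 iron=8
After 10 (craft valve): bone=4 chain=3 iron=5 valve=1
After 11 (craft chain): bone=4 chain=4 iron=2 valve=1
After 12 (gather 1 cobalt): bone=4 chain=4 cobalt=1 iron=2 valve=1
After 13 (gather 4 bone): bone=8 chain=4 cobalt=1 iron=2 valve=1
After 14 (gather 1 bone): bone=9 chain=4 cobalt=1 iron=2 valve=1
After 15 (gather 3 cobalt): bone=9 chain=4 cobalt=4 iron=2 valve=1
After 16 (gather 1 iron): bone=9 chain=4 cobalt=4 iron=3 valve=1
After 17 (gather 1 iron): bone=9 chain=4 cobalt=4 iron=4 valve=1
After 18 (craft beaker): beaker=1 bone=9 chain=4 cobalt=2 iron=4 valve=1
After 19 (gather 4 cobalt): beaker=1 bone=9 chain=4 cobalt=6 iron=4 valve=1
After 20 (gather 3 cobalt): beaker=1 bone=9 chain=4 cobalt=9 iron=4 valve=1
After 21 (gather 4 iron): beaker=1 bone=9 chain=4 cobalt=9 iron=8 valve=1
After 22 (gather 1 bone): beaker=1 bone=10 chain=4 cobalt=9 iron=8 valve=1

Answer: beaker=1 bone=10 chain=4 cobalt=9 iron=8 valve=1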